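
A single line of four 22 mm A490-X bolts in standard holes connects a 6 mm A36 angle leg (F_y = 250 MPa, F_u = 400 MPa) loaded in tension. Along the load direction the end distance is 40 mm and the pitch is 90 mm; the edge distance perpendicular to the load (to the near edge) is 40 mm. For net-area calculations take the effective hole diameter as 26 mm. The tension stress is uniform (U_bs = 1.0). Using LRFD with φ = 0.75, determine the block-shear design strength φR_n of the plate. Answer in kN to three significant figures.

Shear plane L_v = 40 + 3·90 = 310 mm; A_gv = 310 × 6 = 1860 mm².
A_nv = (310 − 3.5·26) × 6 = 1314 mm².
A_nt = (40 − 0.5·26) × 6 = 162 mm².
0.6 F_u A_nv = 315.4 kN; 0.6 F_y A_gv = 279 kN → shear yielding governs the shear term.
R_n = 279 + 1.0 × 400 × 162 / 1000 = 343.8 kN.
Design strength φR_n = 0.75 × 343.8 = 258 kN.

258 kN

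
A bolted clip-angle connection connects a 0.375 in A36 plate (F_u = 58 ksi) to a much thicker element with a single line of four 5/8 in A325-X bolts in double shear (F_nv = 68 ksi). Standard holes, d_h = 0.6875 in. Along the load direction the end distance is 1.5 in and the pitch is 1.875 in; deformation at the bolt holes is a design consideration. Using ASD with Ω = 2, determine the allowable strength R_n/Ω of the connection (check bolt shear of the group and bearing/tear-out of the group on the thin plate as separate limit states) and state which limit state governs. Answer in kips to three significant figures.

61.6 kips (bearing governs)

Bolt shear: A_b = π·0.625²/4 = 0.3068 in²; R_n = 68 × 0.3068 × 4 × 2 = 166.9 kips → 166.9 / 2 = 83.4 kips.
Bearing (1.2 l_c t F_u ≤ 2.4 d t F_u): upper limit = 2.4·0.625·0.375·58 = 32.62 kips.
  Edge l_c = 1.5 − 0.6875/2 = 1.156 → r_n = 30.18 kips; interior l_c = 1.875 − 0.6875 = 1.188 → r_n = 30.99 kips.
  R_n,bearing = 1·30.18 + 3·30.99 = 123.2 kips → 123.2 / 2 = 61.6 kips.
Bearing governs: 61.6 kips.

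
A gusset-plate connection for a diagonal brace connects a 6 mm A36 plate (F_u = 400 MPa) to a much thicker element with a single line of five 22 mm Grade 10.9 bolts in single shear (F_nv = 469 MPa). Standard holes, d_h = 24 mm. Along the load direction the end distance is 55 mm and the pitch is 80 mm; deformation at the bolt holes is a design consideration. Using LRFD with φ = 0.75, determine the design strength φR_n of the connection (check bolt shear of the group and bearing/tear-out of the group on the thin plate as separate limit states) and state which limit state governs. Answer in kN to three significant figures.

473 kN (bearing governs)

Bolt shear: A_b = π·22²/4 = 380.1 mm²; R_n = 469 × 380.1 × 5 × 1 / 1000 = 891.4 kN → 0.75 × 891.4 = 669 kN.
Bearing (1.2 l_c t F_u ≤ 2.4 d t F_u): upper limit = 2.4·22·6·400 / 1000 = 126.7 kN.
  Edge l_c = 55 − 24/2 = 43 → r_n = 123.8 kN; interior l_c = 80 − 24 = 56 → r_n = 126.7 kN.
  R_n,bearing = 1·123.8 + 4·126.7 = 630.7 kN → 0.75 × 630.7 = 473 kN.
Bearing governs: 473 kN.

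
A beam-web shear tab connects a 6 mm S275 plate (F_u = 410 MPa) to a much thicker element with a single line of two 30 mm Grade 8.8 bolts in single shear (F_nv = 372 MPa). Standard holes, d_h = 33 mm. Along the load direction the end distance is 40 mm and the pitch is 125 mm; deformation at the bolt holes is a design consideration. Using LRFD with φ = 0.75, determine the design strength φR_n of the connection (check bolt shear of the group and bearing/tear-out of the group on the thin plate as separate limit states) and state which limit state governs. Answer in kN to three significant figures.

185 kN (bearing governs)

Bolt shear: A_b = π·30²/4 = 706.9 mm²; R_n = 372 × 706.9 × 2 × 1 / 1000 = 525.9 kN → 0.75 × 525.9 = 394 kN.
Bearing (1.2 l_c t F_u ≤ 2.4 d t F_u): upper limit = 2.4·30·6·410 / 1000 = 177.1 kN.
  Edge l_c = 40 − 33/2 = 23.5 → r_n = 69.37 kN; interior l_c = 125 − 33 = 92 → r_n = 177.1 kN.
  R_n,bearing = 1·69.37 + 1·177.1 = 246.5 kN → 0.75 × 246.5 = 185 kN.
Bearing governs: 185 kN.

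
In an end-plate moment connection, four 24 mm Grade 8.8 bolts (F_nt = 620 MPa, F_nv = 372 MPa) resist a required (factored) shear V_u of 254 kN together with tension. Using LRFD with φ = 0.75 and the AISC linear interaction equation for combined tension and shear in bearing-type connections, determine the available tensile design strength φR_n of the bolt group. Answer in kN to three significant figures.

671 kN

A_b = π·24²/4 = 452.4 mm²; f_rv = 254 × 1000 / (4 × 452.4) = 140.4 MPa.
F'_nt = 1.3 F_nt − (F_nt / φF_nv) f_rv = 1.3·620 − (620/(0.75·372))·140.4 = 494.1 MPa, capped at F_nt → F'_nt = 494.1 MPa.
R_n = F'_nt · A_b · n = 494.1 × 452.4 × 4 / 1000 = 894.1 kN.
Design strength φR_n = 0.75 × 894.1 = 671 kN.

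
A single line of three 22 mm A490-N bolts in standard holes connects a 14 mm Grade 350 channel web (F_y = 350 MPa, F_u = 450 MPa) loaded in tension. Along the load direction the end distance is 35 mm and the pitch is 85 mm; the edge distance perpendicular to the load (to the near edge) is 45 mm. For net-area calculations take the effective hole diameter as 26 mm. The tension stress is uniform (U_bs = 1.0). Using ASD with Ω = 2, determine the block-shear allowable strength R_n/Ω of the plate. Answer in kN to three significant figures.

Shear plane L_v = 35 + 2·85 = 205 mm; A_gv = 205 × 14 = 2870 mm².
A_nv = (205 − 2.5·26) × 14 = 1960 mm².
A_nt = (45 − 0.5·26) × 14 = 448 mm².
0.6 F_u A_nv = 529.2 kN; 0.6 F_y A_gv = 602.7 kN → shear rupture governs the shear term.
R_n = 529.2 + 1.0 × 450 × 448 / 1000 = 730.8 kN.
Allowable strength R_n/Ω = 730.8 / 2 = 365 kN.

365 kN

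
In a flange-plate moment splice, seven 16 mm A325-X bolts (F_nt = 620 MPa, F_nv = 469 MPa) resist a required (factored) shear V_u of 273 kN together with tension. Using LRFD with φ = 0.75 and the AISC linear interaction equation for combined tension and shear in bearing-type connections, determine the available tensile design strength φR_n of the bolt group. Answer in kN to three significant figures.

490 kN

A_b = π·16²/4 = 201.1 mm²; f_rv = 273 × 1000 / (7 × 201.1) = 194 MPa.
F'_nt = 1.3 F_nt − (F_nt / φF_nv) f_rv = 1.3·620 − (620/(0.75·469))·194 = 464.1 MPa, capped at F_nt → F'_nt = 464.1 MPa.
R_n = F'_nt · A_b · n = 464.1 × 201.1 × 7 / 1000 = 653.2 kN.
Design strength φR_n = 0.75 × 653.2 = 490 kN.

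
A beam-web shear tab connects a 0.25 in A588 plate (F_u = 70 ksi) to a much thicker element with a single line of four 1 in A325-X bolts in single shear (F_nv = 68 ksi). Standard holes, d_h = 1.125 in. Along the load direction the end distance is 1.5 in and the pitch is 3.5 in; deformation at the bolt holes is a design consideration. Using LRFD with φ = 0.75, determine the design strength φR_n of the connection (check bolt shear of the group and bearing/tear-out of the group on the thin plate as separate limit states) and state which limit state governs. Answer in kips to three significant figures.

109 kips (bearing governs)

Bolt shear: A_b = π·1²/4 = 0.7854 in²; R_n = 68 × 0.7854 × 4 × 1 = 213.6 kips → 0.75 × 213.6 = 160 kips.
Bearing (1.2 l_c t F_u ≤ 2.4 d t F_u): upper limit = 2.4·1·0.25·70 = 42 kips.
  Edge l_c = 1.5 − 1.125/2 = 0.9375 → r_n = 19.69 kips; interior l_c = 3.5 − 1.125 = 2.375 → r_n = 42 kips.
  R_n,bearing = 1·19.69 + 3·42 = 145.7 kips → 0.75 × 145.7 = 109 kips.
Bearing governs: 109 kips.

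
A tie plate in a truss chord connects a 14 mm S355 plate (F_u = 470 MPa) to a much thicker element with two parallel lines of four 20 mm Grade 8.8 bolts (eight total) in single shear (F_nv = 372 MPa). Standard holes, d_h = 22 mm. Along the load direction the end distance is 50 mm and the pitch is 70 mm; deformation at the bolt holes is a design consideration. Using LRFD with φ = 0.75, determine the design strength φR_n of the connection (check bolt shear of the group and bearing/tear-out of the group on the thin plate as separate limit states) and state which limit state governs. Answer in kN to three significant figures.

701 kN (bolt shear governs)

Bolt shear: A_b = π·20²/4 = 314.2 mm²; R_n = 372 × 314.2 × 8 × 1 / 1000 = 934.9 kN → 0.75 × 934.9 = 701 kN.
Bearing (1.2 l_c t F_u ≤ 2.4 d t F_u): upper limit = 2.4·20·14·470 / 1000 = 315.8 kN.
  Edge l_c = 50 − 22/2 = 39 → r_n = 307.9 kN; interior l_c = 70 − 22 = 48 → r_n = 315.8 kN.
  R_n,bearing = 2·307.9 + 6·315.8 = 2511 kN → 0.75 × 2511 = 1880 kN.
Bolt shear governs: 701 kN.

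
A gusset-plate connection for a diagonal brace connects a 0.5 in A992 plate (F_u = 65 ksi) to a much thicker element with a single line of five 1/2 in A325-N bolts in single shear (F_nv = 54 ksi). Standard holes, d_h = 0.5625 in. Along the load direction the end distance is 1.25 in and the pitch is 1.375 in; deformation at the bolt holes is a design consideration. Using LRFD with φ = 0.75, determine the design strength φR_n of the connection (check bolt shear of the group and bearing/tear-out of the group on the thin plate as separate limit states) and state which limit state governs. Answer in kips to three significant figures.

39.8 kips (bolt shear governs)

Bolt shear: A_b = π·0.5²/4 = 0.1963 in²; R_n = 54 × 0.1963 × 5 × 1 = 53.01 kips → 0.75 × 53.01 = 39.8 kips.
Bearing (1.2 l_c t F_u ≤ 2.4 d t F_u): upper limit = 2.4·0.5·0.5·65 = 39 kips.
  Edge l_c = 1.25 − 0.5625/2 = 0.9688 → r_n = 37.78 kips; interior l_c = 1.375 − 0.5625 = 0.8125 → r_n = 31.69 kips.
  R_n,bearing = 1·37.78 + 4·31.69 = 164.5 kips → 0.75 × 164.5 = 123 kips.
Bolt shear governs: 39.8 kips.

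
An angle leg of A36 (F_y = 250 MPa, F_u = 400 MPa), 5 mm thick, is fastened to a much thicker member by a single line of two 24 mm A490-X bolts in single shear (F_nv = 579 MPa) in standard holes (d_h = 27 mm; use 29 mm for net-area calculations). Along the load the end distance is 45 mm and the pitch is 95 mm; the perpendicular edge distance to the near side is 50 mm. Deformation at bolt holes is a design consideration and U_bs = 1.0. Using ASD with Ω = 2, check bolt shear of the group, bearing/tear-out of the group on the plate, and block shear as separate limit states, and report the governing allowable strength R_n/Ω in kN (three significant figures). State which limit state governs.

88 kN (block shear governs)

Bolt shear: A_b = π·24²/4 = 452.4 mm²; R_n = 579 × 452.4 × 2 × 1 / 1000 = 523.9 kN → 523.9 / 2 = 262 kN.
Bearing: edge l_c = 31.5, r_n = 75.6 kN; interior l_c = 68, r_n = 115.2 kN; R_n = 75.6 + 1·115.2 = 190.8 kN → 95.4 kN.
Block shear: A_gv = 700, A_nv = 482.5, A_nt = 177.5 mm²; R_n = min(0.6F_uA_nv, 0.6F_yA_gv) + U_bs·F_u·A_nt = 176 kN → 88 kN.
Block shear governs: 88 kN.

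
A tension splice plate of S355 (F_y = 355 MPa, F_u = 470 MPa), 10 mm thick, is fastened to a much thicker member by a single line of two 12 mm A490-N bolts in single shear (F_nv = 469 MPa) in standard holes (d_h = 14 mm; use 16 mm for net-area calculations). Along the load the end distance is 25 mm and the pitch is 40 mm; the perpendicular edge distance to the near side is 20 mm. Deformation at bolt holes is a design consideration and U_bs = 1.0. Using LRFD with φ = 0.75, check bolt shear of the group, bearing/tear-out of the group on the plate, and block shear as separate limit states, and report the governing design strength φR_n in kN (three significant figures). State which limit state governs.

79.6 kN (bolt shear governs)

Bolt shear: A_b = π·12²/4 = 113.1 mm²; R_n = 469 × 113.1 × 2 × 1 / 1000 = 106.1 kN → 0.75 × 106.1 = 79.6 kN.
Bearing: edge l_c = 18, r_n = 101.5 kN; interior l_c = 26, r_n = 135.4 kN; R_n = 101.5 + 1·135.4 = 236.9 kN → 178 kN.
Block shear: A_gv = 650, A_nv = 410, A_nt = 120 mm²; R_n = min(0.6F_uA_nv, 0.6F_yA_gv) + U_bs·F_u·A_nt = 172 kN → 129 kN.
Bolt shear governs: 79.6 kN.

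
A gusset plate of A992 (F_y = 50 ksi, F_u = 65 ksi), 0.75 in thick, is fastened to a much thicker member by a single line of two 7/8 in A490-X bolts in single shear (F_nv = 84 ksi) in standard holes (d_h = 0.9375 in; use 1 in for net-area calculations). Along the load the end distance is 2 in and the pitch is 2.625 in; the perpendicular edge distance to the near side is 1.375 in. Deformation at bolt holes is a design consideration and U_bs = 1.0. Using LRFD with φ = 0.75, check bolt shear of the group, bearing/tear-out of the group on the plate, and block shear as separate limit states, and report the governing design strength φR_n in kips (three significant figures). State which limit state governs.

75.8 kips (bolt shear governs)

Bolt shear: A_b = π·0.875²/4 = 0.6013 in²; R_n = 84 × 0.6013 × 2 × 1 = 101 kips → 0.75 × 101 = 75.8 kips.
Bearing: edge l_c = 1.531, r_n = 89.58 kips; interior l_c = 1.688, r_n = 98.72 kips; R_n = 89.58 + 1·98.72 = 188.3 kips → 141 kips.
Block shear: A_gv = 3.469, A_nv = 2.344, A_nt = 0.6562 in²; R_n = min(0.6F_uA_nv, 0.6F_yA_gv) + U_bs·F_u·A_nt = 134.1 kips → 101 kips.
Bolt shear governs: 75.8 kips.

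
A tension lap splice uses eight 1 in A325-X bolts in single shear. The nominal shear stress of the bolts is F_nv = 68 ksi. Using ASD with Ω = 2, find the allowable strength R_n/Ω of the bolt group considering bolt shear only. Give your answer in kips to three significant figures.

A_b = π × 1² / 4 = 0.7854 in².
R_n = F_nv · A_b · n · n_s = 68 × 0.7854 × 8 × 1 = 427.3 kips.
Allowable strength R_n/Ω = 427.3 / 2 = 214 kips.

214 kips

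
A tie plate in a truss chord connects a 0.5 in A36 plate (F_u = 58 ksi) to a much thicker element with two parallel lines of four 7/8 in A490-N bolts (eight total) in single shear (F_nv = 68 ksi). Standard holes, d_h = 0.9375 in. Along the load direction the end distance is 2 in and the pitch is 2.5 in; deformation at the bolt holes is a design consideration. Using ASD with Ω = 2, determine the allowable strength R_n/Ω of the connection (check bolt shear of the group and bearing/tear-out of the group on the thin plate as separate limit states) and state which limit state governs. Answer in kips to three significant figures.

Bolt shear: A_b = π·0.875²/4 = 0.6013 in²; R_n = 68 × 0.6013 × 8 × 1 = 327.1 kips → 327.1 / 2 = 164 kips.
Bearing (1.2 l_c t F_u ≤ 2.4 d t F_u): upper limit = 2.4·0.875·0.5·58 = 60.9 kips.
  Edge l_c = 2 − 0.9375/2 = 1.531 → r_n = 53.29 kips; interior l_c = 2.5 − 0.9375 = 1.562 → r_n = 54.38 kips.
  R_n,bearing = 2·53.29 + 6·54.38 = 432.8 kips → 432.8 / 2 = 216 kips.
Bolt shear governs: 164 kips.

164 kips (bolt shear governs)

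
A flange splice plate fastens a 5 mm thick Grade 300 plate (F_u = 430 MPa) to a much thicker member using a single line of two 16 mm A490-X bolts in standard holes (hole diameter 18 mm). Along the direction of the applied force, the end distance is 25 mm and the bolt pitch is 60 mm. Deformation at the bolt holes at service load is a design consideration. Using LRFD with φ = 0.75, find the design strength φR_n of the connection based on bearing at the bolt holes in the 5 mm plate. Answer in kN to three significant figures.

Per bolt r_n = 1.2 l_c t F_u ≤ 2.4 d t F_u; upper limit = 2.4 × 16 × 5 × 430 / 1000 = 82.56 kN.
Edge bolt: l_c = 25 − 18/2 = 16 mm → 1.2 × 16 × 5 × 430 / 1000 = 41.28 → r_n = 41.28 kN.
Interior bolts: l_c = 60 − 18 = 42 mm → 1.2 × 42 × 5 × 430 / 1000 = 108.4 → r_n = 82.56 kN.
R_n = 1 × 41.28 + 1 × 82.56 = 123.8 kN.
Design strength φR_n = 0.75 × 123.8 = 92.9 kN.

92.9 kN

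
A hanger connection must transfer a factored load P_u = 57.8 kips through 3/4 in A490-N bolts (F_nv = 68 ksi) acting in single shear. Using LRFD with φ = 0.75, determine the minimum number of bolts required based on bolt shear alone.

A_b = π·0.75²/4 = 0.4418 in².
Per-bolt design strength φR_n = 0.75 × 68 × 0.4418 × 1 = 22.53 kips.
n ≥ 57.8 / 22.53 = 2.565 → use 3 bolts.

3 bolts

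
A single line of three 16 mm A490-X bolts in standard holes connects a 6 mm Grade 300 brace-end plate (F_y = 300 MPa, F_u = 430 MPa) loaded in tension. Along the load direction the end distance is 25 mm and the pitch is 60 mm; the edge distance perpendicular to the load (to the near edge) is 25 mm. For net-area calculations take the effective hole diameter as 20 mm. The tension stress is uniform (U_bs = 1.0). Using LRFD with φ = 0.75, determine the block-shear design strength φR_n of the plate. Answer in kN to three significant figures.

139 kN

Shear plane L_v = 25 + 2·60 = 145 mm; A_gv = 145 × 6 = 870 mm².
A_nv = (145 − 2.5·20) × 6 = 570 mm².
A_nt = (25 − 0.5·20) × 6 = 90 mm².
0.6 F_u A_nv = 147.1 kN; 0.6 F_y A_gv = 156.6 kN → shear rupture governs the shear term.
R_n = 147.1 + 1.0 × 430 × 90 / 1000 = 185.8 kN.
Design strength φR_n = 0.75 × 185.8 = 139 kN.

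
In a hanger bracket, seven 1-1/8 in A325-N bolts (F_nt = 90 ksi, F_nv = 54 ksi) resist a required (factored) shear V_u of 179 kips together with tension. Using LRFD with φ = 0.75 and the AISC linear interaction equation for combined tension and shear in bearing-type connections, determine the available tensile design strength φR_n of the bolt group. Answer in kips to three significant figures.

A_b = π·1.125²/4 = 0.994 in²; f_rv = 179 / (7 × 0.994) = 25.73 ksi.
F'_nt = 1.3 F_nt − (F_nt / φF_nv) f_rv = 1.3·90 − (90/(0.75·54))·25.73 = 59.83 ksi, capped at F_nt → F'_nt = 59.83 ksi.
R_n = F'_nt · A_b · n = 59.83 × 0.994 × 7 = 416.3 kips.
Design strength φR_n = 0.75 × 416.3 = 312 kips.

312 kips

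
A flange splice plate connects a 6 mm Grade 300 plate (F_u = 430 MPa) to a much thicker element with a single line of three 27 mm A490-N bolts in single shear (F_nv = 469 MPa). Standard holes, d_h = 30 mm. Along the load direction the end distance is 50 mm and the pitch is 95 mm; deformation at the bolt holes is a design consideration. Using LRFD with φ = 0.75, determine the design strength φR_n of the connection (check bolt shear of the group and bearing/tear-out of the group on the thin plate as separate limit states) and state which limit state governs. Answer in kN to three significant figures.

332 kN (bearing governs)

Bolt shear: A_b = π·27²/4 = 572.6 mm²; R_n = 469 × 572.6 × 3 × 1 / 1000 = 805.6 kN → 0.75 × 805.6 = 604 kN.
Bearing (1.2 l_c t F_u ≤ 2.4 d t F_u): upper limit = 2.4·27·6·430 / 1000 = 167.2 kN.
  Edge l_c = 50 − 30/2 = 35 → r_n = 108.4 kN; interior l_c = 95 − 30 = 65 → r_n = 167.2 kN.
  R_n,bearing = 1·108.4 + 2·167.2 = 442.7 kN → 0.75 × 442.7 = 332 kN.
Bearing governs: 332 kN.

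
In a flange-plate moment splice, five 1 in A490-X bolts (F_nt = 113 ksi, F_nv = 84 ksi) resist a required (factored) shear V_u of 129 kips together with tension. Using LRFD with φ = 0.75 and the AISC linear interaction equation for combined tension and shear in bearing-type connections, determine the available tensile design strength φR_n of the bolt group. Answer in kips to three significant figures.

A_b = π·1²/4 = 0.7854 in²; f_rv = 129 / (5 × 0.7854) = 32.85 ksi.
F'_nt = 1.3 F_nt − (F_nt / φF_nv) f_rv = 1.3·113 − (113/(0.75·84))·32.85 = 87.98 ksi, capped at F_nt → F'_nt = 87.98 ksi.
R_n = F'_nt · A_b · n = 87.98 × 0.7854 × 5 = 345.5 kips.
Design strength φR_n = 0.75 × 345.5 = 259 kips.

259 kips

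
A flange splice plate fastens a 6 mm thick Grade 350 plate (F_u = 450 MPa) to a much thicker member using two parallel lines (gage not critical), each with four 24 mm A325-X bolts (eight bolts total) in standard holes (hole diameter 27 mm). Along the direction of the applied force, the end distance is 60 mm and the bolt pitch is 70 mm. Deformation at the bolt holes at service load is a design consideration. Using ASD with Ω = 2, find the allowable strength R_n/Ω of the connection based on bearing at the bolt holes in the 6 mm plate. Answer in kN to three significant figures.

569 kN

Per bolt r_n = 1.2 l_c t F_u ≤ 2.4 d t F_u; upper limit = 2.4 × 24 × 6 × 450 / 1000 = 155.5 kN.
Edge bolt: l_c = 60 − 27/2 = 46.5 mm → 1.2 × 46.5 × 6 × 450 / 1000 = 150.7 → r_n = 150.7 kN.
Interior bolts: l_c = 70 − 27 = 43 mm → 1.2 × 43 × 6 × 450 / 1000 = 139.3 → r_n = 139.3 kN.
R_n = 2 × 150.7 + 6 × 139.3 = 1137 kN.
Allowable strength R_n/Ω = 1137 / 2 = 569 kN.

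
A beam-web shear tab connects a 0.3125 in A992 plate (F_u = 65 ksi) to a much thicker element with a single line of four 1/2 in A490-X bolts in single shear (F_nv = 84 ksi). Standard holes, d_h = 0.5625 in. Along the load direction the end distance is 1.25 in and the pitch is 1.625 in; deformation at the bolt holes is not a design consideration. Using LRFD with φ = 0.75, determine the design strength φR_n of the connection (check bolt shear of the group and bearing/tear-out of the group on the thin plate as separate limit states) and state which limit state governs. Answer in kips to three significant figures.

49.5 kips (bolt shear governs)

Bolt shear: A_b = π·0.5²/4 = 0.1963 in²; R_n = 84 × 0.1963 × 4 × 1 = 65.97 kips → 0.75 × 65.97 = 49.5 kips.
Bearing (1.5 l_c t F_u ≤ 3.0 d t F_u): upper limit = 3.0·0.5·0.3125·65 = 30.47 kips.
  Edge l_c = 1.25 − 0.5625/2 = 0.9688 → r_n = 29.52 kips; interior l_c = 1.625 − 0.5625 = 1.062 → r_n = 30.47 kips.
  R_n,bearing = 1·29.52 + 3·30.47 = 120.9 kips → 0.75 × 120.9 = 90.7 kips.
Bolt shear governs: 49.5 kips.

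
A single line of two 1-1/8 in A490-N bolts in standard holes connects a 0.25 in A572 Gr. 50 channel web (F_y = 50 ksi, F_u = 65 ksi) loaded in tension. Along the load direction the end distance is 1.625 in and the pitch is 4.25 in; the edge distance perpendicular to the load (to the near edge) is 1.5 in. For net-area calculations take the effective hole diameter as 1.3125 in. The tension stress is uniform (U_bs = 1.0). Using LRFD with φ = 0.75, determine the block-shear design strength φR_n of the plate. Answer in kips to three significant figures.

Shear plane L_v = 1.625 + 1·4.25 = 5.875 in; A_gv = 5.875 × 0.25 = 1.469 in².
A_nv = (5.875 − 1.5·1.3125) × 0.25 = 0.9766 in².
A_nt = (1.5 − 0.5·1.3125) × 0.25 = 0.2109 in².
0.6 F_u A_nv = 38.09 kips; 0.6 F_y A_gv = 44.06 kips → shear rupture governs the shear term.
R_n = 38.09 + 1.0 × 65 × 0.2109 = 51.8 kips.
Design strength φR_n = 0.75 × 51.8 = 38.8 kips.

38.8 kips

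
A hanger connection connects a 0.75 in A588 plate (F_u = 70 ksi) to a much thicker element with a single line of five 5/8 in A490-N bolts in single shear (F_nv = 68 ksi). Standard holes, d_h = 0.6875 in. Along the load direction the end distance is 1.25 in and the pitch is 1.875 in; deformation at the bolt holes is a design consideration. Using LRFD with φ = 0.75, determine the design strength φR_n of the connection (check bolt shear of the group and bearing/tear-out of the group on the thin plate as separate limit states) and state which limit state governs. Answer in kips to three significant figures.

Bolt shear: A_b = π·0.625²/4 = 0.3068 in²; R_n = 68 × 0.3068 × 5 × 1 = 104.3 kips → 0.75 × 104.3 = 78.2 kips.
Bearing (1.2 l_c t F_u ≤ 2.4 d t F_u): upper limit = 2.4·0.625·0.75·70 = 78.75 kips.
  Edge l_c = 1.25 − 0.6875/2 = 0.9062 → r_n = 57.09 kips; interior l_c = 1.875 − 0.6875 = 1.188 → r_n = 74.81 kips.
  R_n,bearing = 1·57.09 + 4·74.81 = 356.3 kips → 0.75 × 356.3 = 267 kips.
Bolt shear governs: 78.2 kips.

78.2 kips (bolt shear governs)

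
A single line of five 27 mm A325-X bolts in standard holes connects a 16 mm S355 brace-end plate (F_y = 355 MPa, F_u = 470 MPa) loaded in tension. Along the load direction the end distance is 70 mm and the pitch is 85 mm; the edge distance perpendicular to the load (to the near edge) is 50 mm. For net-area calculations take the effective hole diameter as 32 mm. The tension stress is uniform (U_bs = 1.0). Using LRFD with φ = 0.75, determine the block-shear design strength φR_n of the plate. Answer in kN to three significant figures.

1090 kN

Shear plane L_v = 70 + 4·85 = 410 mm; A_gv = 410 × 16 = 6560 mm².
A_nv = (410 − 4.5·32) × 16 = 4256 mm².
A_nt = (50 − 0.5·32) × 16 = 544 mm².
0.6 F_u A_nv = 1200 kN; 0.6 F_y A_gv = 1397 kN → shear rupture governs the shear term.
R_n = 1200 + 1.0 × 470 × 544 / 1000 = 1456 kN.
Design strength φR_n = 0.75 × 1456 = 1090 kN.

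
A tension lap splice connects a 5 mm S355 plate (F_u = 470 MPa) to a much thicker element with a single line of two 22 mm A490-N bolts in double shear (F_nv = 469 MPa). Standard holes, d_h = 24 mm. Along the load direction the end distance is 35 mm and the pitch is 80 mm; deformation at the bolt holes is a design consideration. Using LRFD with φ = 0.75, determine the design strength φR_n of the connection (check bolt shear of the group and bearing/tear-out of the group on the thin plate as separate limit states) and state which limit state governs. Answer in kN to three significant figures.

Bolt shear: A_b = π·22²/4 = 380.1 mm²; R_n = 469 × 380.1 × 2 × 2 / 1000 = 713.1 kN → 0.75 × 713.1 = 535 kN.
Bearing (1.2 l_c t F_u ≤ 2.4 d t F_u): upper limit = 2.4·22·5·470 / 1000 = 124.1 kN.
  Edge l_c = 35 − 24/2 = 23 → r_n = 64.86 kN; interior l_c = 80 − 24 = 56 → r_n = 124.1 kN.
  R_n,bearing = 1·64.86 + 1·124.1 = 188.9 kN → 0.75 × 188.9 = 142 kN.
Bearing governs: 142 kN.

142 kN (bearing governs)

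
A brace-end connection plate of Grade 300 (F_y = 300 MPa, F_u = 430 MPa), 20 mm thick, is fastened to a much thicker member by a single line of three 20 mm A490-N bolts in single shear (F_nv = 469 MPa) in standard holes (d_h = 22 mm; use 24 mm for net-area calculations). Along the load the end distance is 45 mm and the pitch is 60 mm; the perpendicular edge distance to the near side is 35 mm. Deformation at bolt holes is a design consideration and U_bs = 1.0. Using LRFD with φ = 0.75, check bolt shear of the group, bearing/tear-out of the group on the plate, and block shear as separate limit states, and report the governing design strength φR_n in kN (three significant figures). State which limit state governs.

332 kN (bolt shear governs)

Bolt shear: A_b = π·20²/4 = 314.2 mm²; R_n = 469 × 314.2 × 3 × 1 / 1000 = 442 kN → 0.75 × 442 = 332 kN.
Bearing: edge l_c = 34, r_n = 350.9 kN; interior l_c = 38, r_n = 392.2 kN; R_n = 350.9 + 2·392.2 = 1135 kN → 851 kN.
Block shear: A_gv = 3300, A_nv = 2100, A_nt = 460 mm²; R_n = min(0.6F_uA_nv, 0.6F_yA_gv) + U_bs·F_u·A_nt = 739.6 kN → 555 kN.
Bolt shear governs: 332 kN.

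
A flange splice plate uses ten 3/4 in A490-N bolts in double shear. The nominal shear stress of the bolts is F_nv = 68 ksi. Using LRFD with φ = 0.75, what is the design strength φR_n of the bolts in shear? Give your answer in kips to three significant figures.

451 kips

A_b = π × 0.75² / 4 = 0.4418 in².
R_n = F_nv · A_b · n · n_s = 68 × 0.4418 × 10 × 2 = 600.8 kips.
Design strength φR_n = 0.75 × 600.8 = 451 kips.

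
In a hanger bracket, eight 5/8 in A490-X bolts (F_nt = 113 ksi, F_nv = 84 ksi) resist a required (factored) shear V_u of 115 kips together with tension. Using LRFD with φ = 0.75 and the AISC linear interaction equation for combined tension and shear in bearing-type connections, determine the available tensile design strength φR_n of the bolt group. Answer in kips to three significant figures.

A_b = π·0.625²/4 = 0.3068 in²; f_rv = 115 / (8 × 0.3068) = 46.86 ksi.
F'_nt = 1.3 F_nt − (F_nt / φF_nv) f_rv = 1.3·113 − (113/(0.75·84))·46.86 = 62.86 ksi, capped at F_nt → F'_nt = 62.86 ksi.
R_n = F'_nt · A_b · n = 62.86 × 0.3068 × 8 = 154.3 kips.
Design strength φR_n = 0.75 × 154.3 = 116 kips.

116 kips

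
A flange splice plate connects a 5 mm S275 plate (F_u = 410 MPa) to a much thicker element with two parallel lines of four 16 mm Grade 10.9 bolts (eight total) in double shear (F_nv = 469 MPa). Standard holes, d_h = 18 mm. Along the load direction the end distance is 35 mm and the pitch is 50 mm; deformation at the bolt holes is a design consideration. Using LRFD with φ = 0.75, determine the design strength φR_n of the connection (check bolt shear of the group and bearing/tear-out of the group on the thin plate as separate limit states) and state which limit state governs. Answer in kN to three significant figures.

450 kN (bearing governs)

Bolt shear: A_b = π·16²/4 = 201.1 mm²; R_n = 469 × 201.1 × 8 × 2 / 1000 = 1509 kN → 0.75 × 1509 = 1130 kN.
Bearing (1.2 l_c t F_u ≤ 2.4 d t F_u): upper limit = 2.4·16·5·410 / 1000 = 78.72 kN.
  Edge l_c = 35 − 18/2 = 26 → r_n = 63.96 kN; interior l_c = 50 − 18 = 32 → r_n = 78.72 kN.
  R_n,bearing = 2·63.96 + 6·78.72 = 600.2 kN → 0.75 × 600.2 = 450 kN.
Bearing governs: 450 kN.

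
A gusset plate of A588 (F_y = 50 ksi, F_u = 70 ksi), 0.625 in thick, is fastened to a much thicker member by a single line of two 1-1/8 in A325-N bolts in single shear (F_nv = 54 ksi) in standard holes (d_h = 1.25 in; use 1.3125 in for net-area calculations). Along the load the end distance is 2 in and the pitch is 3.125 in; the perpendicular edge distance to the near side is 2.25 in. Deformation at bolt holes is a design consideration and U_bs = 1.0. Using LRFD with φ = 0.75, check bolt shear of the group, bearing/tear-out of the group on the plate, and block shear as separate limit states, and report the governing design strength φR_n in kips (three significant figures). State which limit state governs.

Bolt shear: A_b = π·1.125²/4 = 0.994 in²; R_n = 54 × 0.994 × 2 × 1 = 107.4 kips → 0.75 × 107.4 = 80.5 kips.
Bearing: edge l_c = 1.375, r_n = 72.19 kips; interior l_c = 1.875, r_n = 98.44 kips; R_n = 72.19 + 1·98.44 = 170.6 kips → 128 kips.
Block shear: A_gv = 3.203, A_nv = 1.973, A_nt = 0.9961 in²; R_n = min(0.6F_uA_nv, 0.6F_yA_gv) + U_bs·F_u·A_nt = 152.6 kips → 114 kips.
Bolt shear governs: 80.5 kips.

80.5 kips (bolt shear governs)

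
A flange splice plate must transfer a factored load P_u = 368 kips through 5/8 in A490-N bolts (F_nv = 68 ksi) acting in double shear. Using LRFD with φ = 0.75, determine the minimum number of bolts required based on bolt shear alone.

A_b = π·0.625²/4 = 0.3068 in².
Per-bolt design strength φR_n = 0.75 × 68 × 0.3068 × 2 = 31.29 kips.
n ≥ 368 / 31.29 = 11.76 → use 12 bolts.

12 bolts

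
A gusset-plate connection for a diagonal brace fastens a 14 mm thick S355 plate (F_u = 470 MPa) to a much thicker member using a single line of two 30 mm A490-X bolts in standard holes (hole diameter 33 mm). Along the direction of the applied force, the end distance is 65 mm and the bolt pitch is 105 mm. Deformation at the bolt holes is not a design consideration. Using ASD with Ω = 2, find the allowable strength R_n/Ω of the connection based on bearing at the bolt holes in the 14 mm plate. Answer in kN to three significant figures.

535 kN

Per bolt r_n = 1.5 l_c t F_u ≤ 3.0 d t F_u; upper limit = 3.0 × 30 × 14 × 470 / 1000 = 592.2 kN.
Edge bolt: l_c = 65 − 33/2 = 48.5 mm → 1.5 × 48.5 × 14 × 470 / 1000 = 478.7 → r_n = 478.7 kN.
Interior bolts: l_c = 105 − 33 = 72 mm → 1.5 × 72 × 14 × 470 / 1000 = 710.6 → r_n = 592.2 kN.
R_n = 1 × 478.7 + 1 × 592.2 = 1071 kN.
Allowable strength R_n/Ω = 1071 / 2 = 535 kN.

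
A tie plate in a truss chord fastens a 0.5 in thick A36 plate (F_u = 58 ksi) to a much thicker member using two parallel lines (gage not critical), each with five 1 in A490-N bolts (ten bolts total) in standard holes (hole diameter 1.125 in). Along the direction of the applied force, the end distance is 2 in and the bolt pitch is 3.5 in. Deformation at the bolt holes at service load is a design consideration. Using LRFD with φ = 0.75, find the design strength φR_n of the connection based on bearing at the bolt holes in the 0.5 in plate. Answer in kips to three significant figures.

Per bolt r_n = 1.2 l_c t F_u ≤ 2.4 d t F_u; upper limit = 2.4 × 1 × 0.5 × 58 = 69.6 kips.
Edge bolt: l_c = 2 − 1.125/2 = 1.438 in → 1.2 × 1.438 × 0.5 × 58 = 50.02 → r_n = 50.02 kips.
Interior bolts: l_c = 3.5 − 1.125 = 2.375 in → 1.2 × 2.375 × 0.5 × 58 = 82.65 → r_n = 69.6 kips.
R_n = 2 × 50.02 + 8 × 69.6 = 656.8 kips.
Design strength φR_n = 0.75 × 656.8 = 493 kips.

493 kips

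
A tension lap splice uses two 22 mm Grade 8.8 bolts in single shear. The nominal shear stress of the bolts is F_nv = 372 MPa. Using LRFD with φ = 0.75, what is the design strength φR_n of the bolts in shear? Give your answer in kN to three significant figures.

212 kN

A_b = π × 22² / 4 = 380.1 mm².
R_n = F_nv · A_b · n · n_s = 372 × 380.1 × 2 × 1 / 1000 = 282.8 kN.
Design strength φR_n = 0.75 × 282.8 = 212 kN.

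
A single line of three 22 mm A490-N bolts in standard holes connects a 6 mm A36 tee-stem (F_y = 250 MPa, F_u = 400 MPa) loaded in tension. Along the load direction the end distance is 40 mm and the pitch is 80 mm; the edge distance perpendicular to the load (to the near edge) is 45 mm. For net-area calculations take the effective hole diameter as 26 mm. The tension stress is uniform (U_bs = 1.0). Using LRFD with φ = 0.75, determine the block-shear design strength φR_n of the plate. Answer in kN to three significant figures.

Shear plane L_v = 40 + 2·80 = 200 mm; A_gv = 200 × 6 = 1200 mm².
A_nv = (200 − 2.5·26) × 6 = 810 mm².
A_nt = (45 − 0.5·26) × 6 = 192 mm².
0.6 F_u A_nv = 194.4 kN; 0.6 F_y A_gv = 180 kN → shear yielding governs the shear term.
R_n = 180 + 1.0 × 400 × 192 / 1000 = 256.8 kN.
Design strength φR_n = 0.75 × 256.8 = 193 kN.

193 kN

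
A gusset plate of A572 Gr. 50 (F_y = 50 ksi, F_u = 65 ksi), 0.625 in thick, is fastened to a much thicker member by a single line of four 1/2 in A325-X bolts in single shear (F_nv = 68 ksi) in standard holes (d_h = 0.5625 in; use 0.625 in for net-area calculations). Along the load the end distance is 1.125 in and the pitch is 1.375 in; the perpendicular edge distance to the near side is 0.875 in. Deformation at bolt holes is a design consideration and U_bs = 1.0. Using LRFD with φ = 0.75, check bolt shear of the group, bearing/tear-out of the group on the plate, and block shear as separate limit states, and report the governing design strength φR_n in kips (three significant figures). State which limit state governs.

40.1 kips (bolt shear governs)

Bolt shear: A_b = π·0.5²/4 = 0.1963 in²; R_n = 68 × 0.1963 × 4 × 1 = 53.41 kips → 0.75 × 53.41 = 40.1 kips.
Bearing: edge l_c = 0.8438, r_n = 41.13 kips; interior l_c = 0.8125, r_n = 39.61 kips; R_n = 41.13 + 3·39.61 = 160 kips → 120 kips.
Block shear: A_gv = 3.281, A_nv = 1.914, A_nt = 0.3516 in²; R_n = min(0.6F_uA_nv, 0.6F_yA_gv) + U_bs·F_u·A_nt = 97.5 kips → 73.1 kips.
Bolt shear governs: 40.1 kips.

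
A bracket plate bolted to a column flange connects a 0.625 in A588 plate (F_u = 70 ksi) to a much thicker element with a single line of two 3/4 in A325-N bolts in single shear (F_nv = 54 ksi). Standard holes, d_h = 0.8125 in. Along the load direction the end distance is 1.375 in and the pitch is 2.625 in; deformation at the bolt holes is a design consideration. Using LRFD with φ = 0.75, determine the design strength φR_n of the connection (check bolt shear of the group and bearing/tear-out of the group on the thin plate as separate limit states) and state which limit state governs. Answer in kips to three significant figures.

35.8 kips (bolt shear governs)

Bolt shear: A_b = π·0.75²/4 = 0.4418 in²; R_n = 54 × 0.4418 × 2 × 1 = 47.71 kips → 0.75 × 47.71 = 35.8 kips.
Bearing (1.2 l_c t F_u ≤ 2.4 d t F_u): upper limit = 2.4·0.75·0.625·70 = 78.75 kips.
  Edge l_c = 1.375 − 0.8125/2 = 0.9688 → r_n = 50.86 kips; interior l_c = 2.625 − 0.8125 = 1.812 → r_n = 78.75 kips.
  R_n,bearing = 1·50.86 + 1·78.75 = 129.6 kips → 0.75 × 129.6 = 97.2 kips.
Bolt shear governs: 35.8 kips.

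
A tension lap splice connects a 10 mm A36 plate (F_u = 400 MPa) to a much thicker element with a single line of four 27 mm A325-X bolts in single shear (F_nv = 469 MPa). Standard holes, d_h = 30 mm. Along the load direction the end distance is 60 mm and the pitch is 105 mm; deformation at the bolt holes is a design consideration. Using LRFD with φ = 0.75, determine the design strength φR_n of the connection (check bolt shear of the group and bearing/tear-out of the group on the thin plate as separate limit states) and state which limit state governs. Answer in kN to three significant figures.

Bolt shear: A_b = π·27²/4 = 572.6 mm²; R_n = 469 × 572.6 × 4 × 1 / 1000 = 1074 kN → 0.75 × 1074 = 806 kN.
Bearing (1.2 l_c t F_u ≤ 2.4 d t F_u): upper limit = 2.4·27·10·400 / 1000 = 259.2 kN.
  Edge l_c = 60 − 30/2 = 45 → r_n = 216 kN; interior l_c = 105 − 30 = 75 → r_n = 259.2 kN.
  R_n,bearing = 1·216 + 3·259.2 = 993.6 kN → 0.75 × 993.6 = 745 kN.
Bearing governs: 745 kN.

745 kN (bearing governs)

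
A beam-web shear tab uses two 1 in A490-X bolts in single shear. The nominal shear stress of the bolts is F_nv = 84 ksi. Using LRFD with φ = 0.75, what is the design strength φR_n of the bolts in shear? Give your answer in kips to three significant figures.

A_b = π × 1² / 4 = 0.7854 in².
R_n = F_nv · A_b · n · n_s = 84 × 0.7854 × 2 × 1 = 131.9 kips.
Design strength φR_n = 0.75 × 131.9 = 99 kips.

99 kips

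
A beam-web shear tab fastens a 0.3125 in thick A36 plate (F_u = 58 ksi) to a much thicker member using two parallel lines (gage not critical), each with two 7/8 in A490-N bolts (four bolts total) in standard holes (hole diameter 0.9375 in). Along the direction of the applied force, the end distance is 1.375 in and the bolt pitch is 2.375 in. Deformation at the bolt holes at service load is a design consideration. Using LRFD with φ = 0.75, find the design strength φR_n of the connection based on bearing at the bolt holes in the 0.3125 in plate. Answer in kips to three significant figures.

Per bolt r_n = 1.2 l_c t F_u ≤ 2.4 d t F_u; upper limit = 2.4 × 0.875 × 0.3125 × 58 = 38.06 kips.
Edge bolt: l_c = 1.375 − 0.9375/2 = 0.9062 in → 1.2 × 0.9062 × 0.3125 × 58 = 19.71 → r_n = 19.71 kips.
Interior bolts: l_c = 2.375 − 0.9375 = 1.438 in → 1.2 × 1.438 × 0.3125 × 58 = 31.27 → r_n = 31.27 kips.
R_n = 2 × 19.71 + 2 × 31.27 = 102 kips.
Design strength φR_n = 0.75 × 102 = 76.5 kips.

76.5 kips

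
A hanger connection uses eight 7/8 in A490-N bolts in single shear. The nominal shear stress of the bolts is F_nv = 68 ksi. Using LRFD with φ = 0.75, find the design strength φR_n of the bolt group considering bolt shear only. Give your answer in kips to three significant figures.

245 kips

A_b = π × 0.875² / 4 = 0.6013 in².
R_n = F_nv · A_b · n · n_s = 68 × 0.6013 × 8 × 1 = 327.1 kips.
Design strength φR_n = 0.75 × 327.1 = 245 kips.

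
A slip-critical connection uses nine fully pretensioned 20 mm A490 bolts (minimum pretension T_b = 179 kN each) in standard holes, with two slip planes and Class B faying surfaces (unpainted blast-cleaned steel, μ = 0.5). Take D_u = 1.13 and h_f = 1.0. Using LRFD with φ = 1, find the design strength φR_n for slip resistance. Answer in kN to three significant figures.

R_n = μ · D_u · h_f · T_b · n_s · n_b = 0.5 × 1.13 × 1.0 × 179 × 2 × 9 = 1820 kN.
Design strength φR_n = 1 × 1820 = 1820 kN.

1820 kN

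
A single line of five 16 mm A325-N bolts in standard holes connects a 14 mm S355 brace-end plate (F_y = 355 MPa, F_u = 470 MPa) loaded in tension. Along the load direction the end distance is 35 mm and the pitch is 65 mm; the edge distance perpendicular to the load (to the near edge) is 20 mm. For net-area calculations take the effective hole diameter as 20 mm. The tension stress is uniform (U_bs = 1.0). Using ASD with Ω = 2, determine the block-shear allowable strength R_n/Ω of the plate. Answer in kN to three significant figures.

Shear plane L_v = 35 + 4·65 = 295 mm; A_gv = 295 × 14 = 4130 mm².
A_nv = (295 − 4.5·20) × 14 = 2870 mm².
A_nt = (20 − 0.5·20) × 14 = 140 mm².
0.6 F_u A_nv = 809.3 kN; 0.6 F_y A_gv = 879.7 kN → shear rupture governs the shear term.
R_n = 809.3 + 1.0 × 470 × 140 / 1000 = 875.1 kN.
Allowable strength R_n/Ω = 875.1 / 2 = 438 kN.

438 kN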